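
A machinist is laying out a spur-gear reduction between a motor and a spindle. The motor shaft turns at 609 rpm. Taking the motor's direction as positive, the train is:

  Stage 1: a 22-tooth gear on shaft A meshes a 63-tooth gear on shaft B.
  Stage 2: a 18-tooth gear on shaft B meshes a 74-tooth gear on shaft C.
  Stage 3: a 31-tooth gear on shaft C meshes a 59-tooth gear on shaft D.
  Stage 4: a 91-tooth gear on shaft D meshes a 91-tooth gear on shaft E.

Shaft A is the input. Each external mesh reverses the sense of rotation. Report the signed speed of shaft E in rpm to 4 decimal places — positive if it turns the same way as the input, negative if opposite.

Stage 1 [22T→63T]: ω = 609.0000×22/63 = 212.6667 rpm, dir flips to −; running = −212.6667
Stage 2 [18T→74T]: ω = 212.6667×18/74 = 51.7297 rpm, dir flips to +; running = +51.7297
Stage 3 [31T→59T]: ω = 51.7297×31/59 = 27.1800 rpm, dir flips to −; running = −27.1800
Stage 4 [91T→91T]: ω = 27.1800×91/91 = 27.1800 rpm, dir flips to +; running = +27.1800

+27.1800 rpm (same as input, |ω| = 27.1800 rpm)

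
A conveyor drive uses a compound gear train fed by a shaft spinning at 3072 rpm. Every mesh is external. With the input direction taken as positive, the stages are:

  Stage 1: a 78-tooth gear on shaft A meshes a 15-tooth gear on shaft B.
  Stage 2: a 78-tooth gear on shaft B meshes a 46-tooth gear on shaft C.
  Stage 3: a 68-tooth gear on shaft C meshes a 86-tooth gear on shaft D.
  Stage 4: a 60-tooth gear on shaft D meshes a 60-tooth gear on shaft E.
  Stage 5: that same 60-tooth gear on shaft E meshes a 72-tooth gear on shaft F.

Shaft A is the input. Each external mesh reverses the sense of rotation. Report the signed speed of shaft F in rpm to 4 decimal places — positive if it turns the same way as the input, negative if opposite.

Stage 1 [78T→15T]: ω = 3072.0000×78/15 = 15974.4000 rpm, dir flips to −; running = −15974.4000
Stage 2 [78T→46T]: ω = 15974.4000×78/46 = 27087.0261 rpm, dir flips to +; running = +27087.0261
Stage 3 [68T→86T]: ω = 27087.0261×68/86 = 21417.6485 rpm, dir flips to −; running = −21417.6485
Stage 4 [60T→60T]: ω = 21417.6485×60/60 = 21417.6485 rpm, dir flips to +; running = +21417.6485
Stage 5 [60T→72T]: ω = 21417.6485×60/72 = 17848.0404 rpm, dir flips to −; running = −17848.0404

-17848.0404 rpm (opposite to input, |ω| = 17848.0404 rpm)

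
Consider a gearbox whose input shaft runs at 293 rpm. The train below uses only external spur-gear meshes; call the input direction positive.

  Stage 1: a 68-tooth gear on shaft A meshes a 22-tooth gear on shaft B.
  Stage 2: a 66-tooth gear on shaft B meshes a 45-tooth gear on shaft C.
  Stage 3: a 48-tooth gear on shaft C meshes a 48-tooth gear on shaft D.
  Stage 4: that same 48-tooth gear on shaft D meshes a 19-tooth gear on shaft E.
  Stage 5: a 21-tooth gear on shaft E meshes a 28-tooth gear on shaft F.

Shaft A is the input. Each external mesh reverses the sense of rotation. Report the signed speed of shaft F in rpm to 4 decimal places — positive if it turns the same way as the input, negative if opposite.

Stage 1 [68T→22T]: ω = 293.0000×68/22 = 905.6364 rpm, dir flips to −; running = −905.6364
Stage 2 [66T→45T]: ω = 905.6364×66/45 = 1328.2667 rpm, dir flips to +; running = +1328.2667
Stage 3 [48T→48T]: ω = 1328.2667×48/48 = 1328.2667 rpm, dir flips to −; running = −1328.2667
Stage 4 [48T→19T]: ω = 1328.2667×48/19 = 3355.6211 rpm, dir flips to +; running = +3355.6211
Stage 5 [21T→28T]: ω = 3355.6211×21/28 = 2516.7158 rpm, dir flips to −; running = −2516.7158

-2516.7158 rpm (opposite to input, |ω| = 2516.7158 rpm)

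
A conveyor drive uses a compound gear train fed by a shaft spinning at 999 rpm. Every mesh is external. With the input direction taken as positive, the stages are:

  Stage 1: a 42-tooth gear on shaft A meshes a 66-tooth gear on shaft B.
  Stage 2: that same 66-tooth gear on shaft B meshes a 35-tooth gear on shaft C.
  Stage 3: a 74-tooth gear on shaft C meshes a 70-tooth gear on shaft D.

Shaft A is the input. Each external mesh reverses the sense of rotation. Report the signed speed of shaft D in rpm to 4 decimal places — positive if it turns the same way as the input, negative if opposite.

Stage 1 [42T→66T]: ω = 999.0000×42/66 = 635.7273 rpm, dir flips to −; running = −635.7273
Stage 2 [66T→35T]: ω = 635.7273×66/35 = 1198.8000 rpm, dir flips to +; running = +1198.8000
Stage 3 [74T→70T]: ω = 1198.8000×74/70 = 1267.3029 rpm, dir flips to −; running = −1267.3029

-1267.3029 rpm (opposite to input, |ω| = 1267.3029 rpm)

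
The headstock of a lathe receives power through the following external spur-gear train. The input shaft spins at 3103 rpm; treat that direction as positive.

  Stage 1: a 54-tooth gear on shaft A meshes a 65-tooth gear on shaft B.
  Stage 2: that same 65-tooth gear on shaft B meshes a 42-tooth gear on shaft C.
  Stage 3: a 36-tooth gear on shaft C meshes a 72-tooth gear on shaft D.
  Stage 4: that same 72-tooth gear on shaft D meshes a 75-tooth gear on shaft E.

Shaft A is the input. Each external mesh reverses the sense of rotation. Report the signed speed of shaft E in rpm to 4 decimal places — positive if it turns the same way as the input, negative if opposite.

Stage 1 [54T→65T]: ω = 3103.0000×54/65 = 2577.8769 rpm, dir flips to −; running = −2577.8769
Stage 2 [65T→42T]: ω = 2577.8769×65/42 = 3989.5714 rpm, dir flips to +; running = +3989.5714
Stage 3 [36T→72T]: ω = 3989.5714×36/72 = 1994.7857 rpm, dir flips to −; running = −1994.7857
Stage 4 [72T→75T]: ω = 1994.7857×72/75 = 1914.9943 rpm, dir flips to +; running = +1914.9943

+1914.9943 rpm (same as input, |ω| = 1914.9943 rpm)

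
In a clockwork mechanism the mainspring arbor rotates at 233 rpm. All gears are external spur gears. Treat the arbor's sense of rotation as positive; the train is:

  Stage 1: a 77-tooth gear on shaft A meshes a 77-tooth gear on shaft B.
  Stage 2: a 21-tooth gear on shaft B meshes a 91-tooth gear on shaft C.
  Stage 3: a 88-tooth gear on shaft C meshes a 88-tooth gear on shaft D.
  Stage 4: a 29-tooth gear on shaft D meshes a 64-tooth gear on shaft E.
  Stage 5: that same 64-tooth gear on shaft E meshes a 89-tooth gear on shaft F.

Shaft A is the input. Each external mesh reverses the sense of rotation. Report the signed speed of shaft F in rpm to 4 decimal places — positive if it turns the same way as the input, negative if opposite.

-17.5203 rpm (opposite to input, |ω| = 17.5203 rpm)

Stage 1 [77T→77T]: ω = 233.0000×77/77 = 233.0000 rpm, dir flips to −; running = −233.0000
Stage 2 [21T→91T]: ω = 233.0000×21/91 = 53.7692 rpm, dir flips to +; running = +53.7692
Stage 3 [88T→88T]: ω = 53.7692×88/88 = 53.7692 rpm, dir flips to −; running = −53.7692
Stage 4 [29T→64T]: ω = 53.7692×29/64 = 24.3642 rpm, dir flips to +; running = +24.3642
Stage 5 [64T→89T]: ω = 24.3642×64/89 = 17.5203 rpm, dir flips to −; running = −17.5203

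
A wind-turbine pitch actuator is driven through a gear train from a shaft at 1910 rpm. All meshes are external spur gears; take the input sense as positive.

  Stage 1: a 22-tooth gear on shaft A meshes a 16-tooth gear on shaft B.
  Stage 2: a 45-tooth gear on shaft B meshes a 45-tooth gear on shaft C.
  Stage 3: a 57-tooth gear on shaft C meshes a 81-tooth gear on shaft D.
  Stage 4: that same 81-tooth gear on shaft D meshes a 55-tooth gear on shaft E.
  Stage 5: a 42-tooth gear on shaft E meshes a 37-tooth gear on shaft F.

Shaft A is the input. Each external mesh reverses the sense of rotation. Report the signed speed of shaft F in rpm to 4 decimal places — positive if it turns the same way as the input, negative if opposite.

-3089.5541 rpm (opposite to input, |ω| = 3089.5541 rpm)

Stage 1 [22T→16T]: ω = 1910.0000×22/16 = 2626.2500 rpm, dir flips to −; running = −2626.2500
Stage 2 [45T→45T]: ω = 2626.2500×45/45 = 2626.2500 rpm, dir flips to +; running = +2626.2500
Stage 3 [57T→81T]: ω = 2626.2500×57/81 = 1848.1019 rpm, dir flips to −; running = −1848.1019
Stage 4 [81T→55T]: ω = 1848.1019×81/55 = 2721.7500 rpm, dir flips to +; running = +2721.7500
Stage 5 [42T→37T]: ω = 2721.7500×42/37 = 3089.5541 rpm, dir flips to −; running = −3089.5541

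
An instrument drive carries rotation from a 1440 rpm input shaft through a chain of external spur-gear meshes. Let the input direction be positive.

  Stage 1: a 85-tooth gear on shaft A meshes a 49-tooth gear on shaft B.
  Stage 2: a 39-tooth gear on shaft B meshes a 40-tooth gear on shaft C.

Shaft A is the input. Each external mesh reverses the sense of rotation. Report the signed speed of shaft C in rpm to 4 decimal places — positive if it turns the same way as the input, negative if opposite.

Stage 1 [85T→49T]: ω = 1440.0000×85/49 = 2497.9592 rpm, dir flips to −; running = −2497.9592
Stage 2 [39T→40T]: ω = 2497.9592×39/40 = 2435.5102 rpm, dir flips to +; running = +2435.5102

+2435.5102 rpm (same as input, |ω| = 2435.5102 rpm)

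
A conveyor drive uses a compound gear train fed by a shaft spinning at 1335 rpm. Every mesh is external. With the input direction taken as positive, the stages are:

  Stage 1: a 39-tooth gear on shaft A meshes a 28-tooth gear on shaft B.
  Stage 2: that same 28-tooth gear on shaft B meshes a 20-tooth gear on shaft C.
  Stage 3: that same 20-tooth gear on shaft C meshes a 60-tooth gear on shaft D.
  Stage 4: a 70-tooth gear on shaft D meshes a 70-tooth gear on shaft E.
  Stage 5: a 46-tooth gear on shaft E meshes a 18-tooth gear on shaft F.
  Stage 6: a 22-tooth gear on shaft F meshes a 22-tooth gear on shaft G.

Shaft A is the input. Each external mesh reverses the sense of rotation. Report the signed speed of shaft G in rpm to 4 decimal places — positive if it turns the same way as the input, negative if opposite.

+2217.5833 rpm (same as input, |ω| = 2217.5833 rpm)

Stage 1 [39T→28T]: ω = 1335.0000×39/28 = 1859.4643 rpm, dir flips to −; running = −1859.4643
Stage 2 [28T→20T]: ω = 1859.4643×28/20 = 2603.2500 rpm, dir flips to +; running = +2603.2500
Stage 3 [20T→60T]: ω = 2603.2500×20/60 = 867.7500 rpm, dir flips to −; running = −867.7500
Stage 4 [70T→70T]: ω = 867.7500×70/70 = 867.7500 rpm, dir flips to +; running = +867.7500
Stage 5 [46T→18T]: ω = 867.7500×46/18 = 2217.5833 rpm, dir flips to −; running = −2217.5833
Stage 6 [22T→22T]: ω = 2217.5833×22/22 = 2217.5833 rpm, dir flips to +; running = +2217.5833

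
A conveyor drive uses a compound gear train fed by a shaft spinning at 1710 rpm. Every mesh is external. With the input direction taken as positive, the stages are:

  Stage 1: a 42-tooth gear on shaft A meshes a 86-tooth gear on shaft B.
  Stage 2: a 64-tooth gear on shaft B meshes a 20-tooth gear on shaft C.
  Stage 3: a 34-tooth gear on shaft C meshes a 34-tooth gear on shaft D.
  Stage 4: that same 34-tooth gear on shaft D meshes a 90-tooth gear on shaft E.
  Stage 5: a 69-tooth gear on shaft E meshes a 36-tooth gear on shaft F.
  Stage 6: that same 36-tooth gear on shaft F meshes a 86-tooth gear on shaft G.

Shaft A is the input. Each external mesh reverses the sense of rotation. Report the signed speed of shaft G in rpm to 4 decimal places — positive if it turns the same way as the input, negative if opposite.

Stage 1 [42T→86T]: ω = 1710.0000×42/86 = 835.1163 rpm, dir flips to −; running = −835.1163
Stage 2 [64T→20T]: ω = 835.1163×64/20 = 2672.3721 rpm, dir flips to +; running = +2672.3721
Stage 3 [34T→34T]: ω = 2672.3721×34/34 = 2672.3721 rpm, dir flips to −; running = −2672.3721
Stage 4 [34T→90T]: ω = 2672.3721×34/90 = 1009.5628 rpm, dir flips to +; running = +1009.5628
Stage 5 [69T→36T]: ω = 1009.5628×69/36 = 1934.9953 rpm, dir flips to −; running = −1934.9953
Stage 6 [36T→86T]: ω = 1934.9953×36/86 = 809.9981 rpm, dir flips to +; running = +809.9981

+809.9981 rpm (same as input, |ω| = 809.9981 rpm)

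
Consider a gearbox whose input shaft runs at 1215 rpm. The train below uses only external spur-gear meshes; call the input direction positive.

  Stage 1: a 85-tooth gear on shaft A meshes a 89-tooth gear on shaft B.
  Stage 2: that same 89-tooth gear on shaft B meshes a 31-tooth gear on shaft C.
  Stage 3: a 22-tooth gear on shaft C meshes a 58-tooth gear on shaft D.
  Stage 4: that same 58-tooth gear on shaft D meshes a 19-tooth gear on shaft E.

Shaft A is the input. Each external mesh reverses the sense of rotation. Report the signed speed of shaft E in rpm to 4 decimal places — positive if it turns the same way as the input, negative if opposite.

Stage 1 [85T→89T]: ω = 1215.0000×85/89 = 1160.3933 rpm, dir flips to −; running = −1160.3933
Stage 2 [89T→31T]: ω = 1160.3933×89/31 = 3331.4516 rpm, dir flips to +; running = +3331.4516
Stage 3 [22T→58T]: ω = 3331.4516×22/58 = 1263.6541 rpm, dir flips to −; running = −1263.6541
Stage 4 [58T→19T]: ω = 1263.6541×58/19 = 3857.4703 rpm, dir flips to +; running = +3857.4703

+3857.4703 rpm (same as input, |ω| = 3857.4703 rpm)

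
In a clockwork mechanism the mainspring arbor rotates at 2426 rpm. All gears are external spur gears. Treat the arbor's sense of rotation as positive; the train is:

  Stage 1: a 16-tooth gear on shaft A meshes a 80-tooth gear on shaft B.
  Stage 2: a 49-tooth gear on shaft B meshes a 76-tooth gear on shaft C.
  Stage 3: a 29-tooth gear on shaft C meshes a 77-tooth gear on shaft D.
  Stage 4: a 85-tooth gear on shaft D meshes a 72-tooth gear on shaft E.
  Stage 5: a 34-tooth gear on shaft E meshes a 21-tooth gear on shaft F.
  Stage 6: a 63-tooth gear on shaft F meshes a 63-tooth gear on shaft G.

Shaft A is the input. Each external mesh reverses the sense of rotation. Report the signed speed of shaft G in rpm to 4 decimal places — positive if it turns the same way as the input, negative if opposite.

Stage 1 [16T→80T]: ω = 2426.0000×16/80 = 485.2000 rpm, dir flips to −; running = −485.2000
Stage 2 [49T→76T]: ω = 485.2000×49/76 = 312.8263 rpm, dir flips to +; running = +312.8263
Stage 3 [29T→77T]: ω = 312.8263×29/77 = 117.8177 rpm, dir flips to −; running = −117.8177
Stage 4 [85T→72T]: ω = 117.8177×85/72 = 139.0903 rpm, dir flips to +; running = +139.0903
Stage 5 [34T→21T]: ω = 139.0903×34/21 = 225.1939 rpm, dir flips to −; running = −225.1939
Stage 6 [63T→63T]: ω = 225.1939×63/63 = 225.1939 rpm, dir flips to +; running = +225.1939

+225.1939 rpm (same as input, |ω| = 225.1939 rpm)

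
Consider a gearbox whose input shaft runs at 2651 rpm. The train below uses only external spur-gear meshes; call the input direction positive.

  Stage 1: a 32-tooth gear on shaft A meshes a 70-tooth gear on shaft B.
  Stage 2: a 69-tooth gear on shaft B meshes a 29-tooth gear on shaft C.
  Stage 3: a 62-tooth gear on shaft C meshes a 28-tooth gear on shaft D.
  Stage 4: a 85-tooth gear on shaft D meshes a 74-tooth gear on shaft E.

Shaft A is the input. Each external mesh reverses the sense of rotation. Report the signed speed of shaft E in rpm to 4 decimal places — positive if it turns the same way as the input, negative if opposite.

+7333.8770 rpm (same as input, |ω| = 7333.8770 rpm)

Stage 1 [32T→70T]: ω = 2651.0000×32/70 = 1211.8857 rpm, dir flips to −; running = −1211.8857
Stage 2 [69T→29T]: ω = 1211.8857×69/29 = 2883.4522 rpm, dir flips to +; running = +2883.4522
Stage 3 [62T→28T]: ω = 2883.4522×62/28 = 6384.7871 rpm, dir flips to −; running = −6384.7871
Stage 4 [85T→74T]: ω = 6384.7871×85/74 = 7333.8770 rpm, dir flips to +; running = +7333.8770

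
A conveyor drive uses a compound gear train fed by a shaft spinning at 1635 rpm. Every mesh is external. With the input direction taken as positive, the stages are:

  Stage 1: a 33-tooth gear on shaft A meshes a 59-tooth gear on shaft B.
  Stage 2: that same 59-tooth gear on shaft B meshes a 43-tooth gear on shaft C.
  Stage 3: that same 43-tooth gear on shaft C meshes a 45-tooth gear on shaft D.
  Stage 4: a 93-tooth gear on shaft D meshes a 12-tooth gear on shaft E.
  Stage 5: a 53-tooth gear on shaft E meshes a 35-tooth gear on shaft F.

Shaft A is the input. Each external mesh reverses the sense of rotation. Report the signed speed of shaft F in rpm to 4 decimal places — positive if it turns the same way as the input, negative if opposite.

Stage 1 [33T→59T]: ω = 1635.0000×33/59 = 914.4915 rpm, dir flips to −; running = −914.4915
Stage 2 [59T→43T]: ω = 914.4915×59/43 = 1254.7674 rpm, dir flips to +; running = +1254.7674
Stage 3 [43T→45T]: ω = 1254.7674×43/45 = 1199.0000 rpm, dir flips to −; running = −1199.0000
Stage 4 [93T→12T]: ω = 1199.0000×93/12 = 9292.2500 rpm, dir flips to +; running = +9292.2500
Stage 5 [53T→35T]: ω = 9292.2500×53/35 = 14071.1214 rpm, dir flips to −; running = −14071.1214

-14071.1214 rpm (opposite to input, |ω| = 14071.1214 rpm)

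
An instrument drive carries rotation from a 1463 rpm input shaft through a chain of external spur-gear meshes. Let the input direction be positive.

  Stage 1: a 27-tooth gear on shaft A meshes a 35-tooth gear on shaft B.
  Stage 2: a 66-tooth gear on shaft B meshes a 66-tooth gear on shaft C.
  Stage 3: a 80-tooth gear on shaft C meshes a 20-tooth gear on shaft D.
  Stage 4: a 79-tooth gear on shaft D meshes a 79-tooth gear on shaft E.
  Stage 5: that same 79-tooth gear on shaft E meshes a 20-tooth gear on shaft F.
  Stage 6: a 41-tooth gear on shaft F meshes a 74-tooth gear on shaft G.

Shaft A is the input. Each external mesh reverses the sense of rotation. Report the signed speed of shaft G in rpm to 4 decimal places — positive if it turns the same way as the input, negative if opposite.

+9879.8254 rpm (same as input, |ω| = 9879.8254 rpm)

Stage 1 [27T→35T]: ω = 1463.0000×27/35 = 1128.6000 rpm, dir flips to −; running = −1128.6000
Stage 2 [66T→66T]: ω = 1128.6000×66/66 = 1128.6000 rpm, dir flips to +; running = +1128.6000
Stage 3 [80T→20T]: ω = 1128.6000×80/20 = 4514.4000 rpm, dir flips to −; running = −4514.4000
Stage 4 [79T→79T]: ω = 4514.4000×79/79 = 4514.4000 rpm, dir flips to +; running = +4514.4000
Stage 5 [79T→20T]: ω = 4514.4000×79/20 = 17831.8800 rpm, dir flips to −; running = −17831.8800
Stage 6 [41T→74T]: ω = 17831.8800×41/74 = 9879.8254 rpm, dir flips to +; running = +9879.8254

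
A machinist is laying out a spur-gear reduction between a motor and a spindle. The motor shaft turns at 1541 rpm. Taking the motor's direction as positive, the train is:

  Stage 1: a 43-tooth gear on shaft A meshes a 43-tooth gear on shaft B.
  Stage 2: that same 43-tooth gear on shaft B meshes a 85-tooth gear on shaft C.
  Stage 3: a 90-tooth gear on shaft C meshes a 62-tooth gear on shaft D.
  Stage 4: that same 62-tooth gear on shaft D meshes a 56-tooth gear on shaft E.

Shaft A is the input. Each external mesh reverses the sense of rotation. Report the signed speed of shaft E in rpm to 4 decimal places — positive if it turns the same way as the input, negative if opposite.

+1252.8718 rpm (same as input, |ω| = 1252.8718 rpm)

Stage 1 [43T→43T]: ω = 1541.0000×43/43 = 1541.0000 rpm, dir flips to −; running = −1541.0000
Stage 2 [43T→85T]: ω = 1541.0000×43/85 = 779.5647 rpm, dir flips to +; running = +779.5647
Stage 3 [90T→62T]: ω = 779.5647×90/62 = 1131.6262 rpm, dir flips to −; running = −1131.6262
Stage 4 [62T→56T]: ω = 1131.6262×62/56 = 1252.8718 rpm, dir flips to +; running = +1252.8718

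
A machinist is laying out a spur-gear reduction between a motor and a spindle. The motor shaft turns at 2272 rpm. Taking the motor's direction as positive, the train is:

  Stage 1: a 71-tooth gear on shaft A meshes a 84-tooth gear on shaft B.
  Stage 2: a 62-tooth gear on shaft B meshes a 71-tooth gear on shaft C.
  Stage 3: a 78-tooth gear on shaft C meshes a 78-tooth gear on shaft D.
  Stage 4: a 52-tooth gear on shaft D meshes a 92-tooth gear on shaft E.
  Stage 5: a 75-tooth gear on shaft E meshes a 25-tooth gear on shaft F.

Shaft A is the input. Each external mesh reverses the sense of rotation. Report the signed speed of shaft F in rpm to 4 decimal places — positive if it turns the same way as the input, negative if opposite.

-2843.5280 rpm (opposite to input, |ω| = 2843.5280 rpm)

Stage 1 [71T→84T]: ω = 2272.0000×71/84 = 1920.3810 rpm, dir flips to −; running = −1920.3810
Stage 2 [62T→71T]: ω = 1920.3810×62/71 = 1676.9524 rpm, dir flips to +; running = +1676.9524
Stage 3 [78T→78T]: ω = 1676.9524×78/78 = 1676.9524 rpm, dir flips to −; running = −1676.9524
Stage 4 [52T→92T]: ω = 1676.9524×52/92 = 947.8427 rpm, dir flips to +; running = +947.8427
Stage 5 [75T→25T]: ω = 947.8427×75/25 = 2843.5280 rpm, dir flips to −; running = −2843.5280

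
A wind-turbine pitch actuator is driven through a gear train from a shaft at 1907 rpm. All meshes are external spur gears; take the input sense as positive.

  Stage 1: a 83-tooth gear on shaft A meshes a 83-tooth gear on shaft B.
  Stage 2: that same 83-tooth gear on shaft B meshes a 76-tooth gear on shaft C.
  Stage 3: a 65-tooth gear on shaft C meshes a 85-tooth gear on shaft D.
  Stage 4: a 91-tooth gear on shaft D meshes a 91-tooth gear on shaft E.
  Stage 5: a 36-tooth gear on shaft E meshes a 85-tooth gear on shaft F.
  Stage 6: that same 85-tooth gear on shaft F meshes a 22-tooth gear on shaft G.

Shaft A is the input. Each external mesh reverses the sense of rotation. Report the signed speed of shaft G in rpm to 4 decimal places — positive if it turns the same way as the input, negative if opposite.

+2606.0902 rpm (same as input, |ω| = 2606.0902 rpm)

Stage 1 [83T→83T]: ω = 1907.0000×83/83 = 1907.0000 rpm, dir flips to −; running = −1907.0000
Stage 2 [83T→76T]: ω = 1907.0000×83/76 = 2082.6447 rpm, dir flips to +; running = +2082.6447
Stage 3 [65T→85T]: ω = 2082.6447×65/85 = 1592.6107 rpm, dir flips to −; running = −1592.6107
Stage 4 [91T→91T]: ω = 1592.6107×91/91 = 1592.6107 rpm, dir flips to +; running = +1592.6107
Stage 5 [36T→85T]: ω = 1592.6107×36/85 = 674.5175 rpm, dir flips to −; running = −674.5175
Stage 6 [85T→22T]: ω = 674.5175×85/22 = 2606.0902 rpm, dir flips to +; running = +2606.0902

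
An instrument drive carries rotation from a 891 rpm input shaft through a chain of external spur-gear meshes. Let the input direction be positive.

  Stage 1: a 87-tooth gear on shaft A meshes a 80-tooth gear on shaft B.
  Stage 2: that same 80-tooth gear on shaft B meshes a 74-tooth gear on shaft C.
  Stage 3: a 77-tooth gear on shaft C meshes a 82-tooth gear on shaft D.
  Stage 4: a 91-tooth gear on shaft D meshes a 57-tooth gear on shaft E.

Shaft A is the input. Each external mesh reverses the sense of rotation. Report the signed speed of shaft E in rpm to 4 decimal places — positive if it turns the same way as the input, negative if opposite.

+1570.3941 rpm (same as input, |ω| = 1570.3941 rpm)

Stage 1 [87T→80T]: ω = 891.0000×87/80 = 968.9625 rpm, dir flips to −; running = −968.9625
Stage 2 [80T→74T]: ω = 968.9625×80/74 = 1047.5270 rpm, dir flips to +; running = +1047.5270
Stage 3 [77T→82T]: ω = 1047.5270×77/82 = 983.6534 rpm, dir flips to −; running = −983.6534
Stage 4 [91T→57T]: ω = 983.6534×91/57 = 1570.3941 rpm, dir flips to +; running = +1570.3941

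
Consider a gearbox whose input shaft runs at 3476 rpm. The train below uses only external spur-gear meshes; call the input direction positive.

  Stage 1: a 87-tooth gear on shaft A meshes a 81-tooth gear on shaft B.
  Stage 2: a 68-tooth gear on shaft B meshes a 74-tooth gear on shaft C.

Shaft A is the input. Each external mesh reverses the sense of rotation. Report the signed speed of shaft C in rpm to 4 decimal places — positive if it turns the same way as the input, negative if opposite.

+3430.7668 rpm (same as input, |ω| = 3430.7668 rpm)

Stage 1 [87T→81T]: ω = 3476.0000×87/81 = 3733.4815 rpm, dir flips to −; running = −3733.4815
Stage 2 [68T→74T]: ω = 3733.4815×68/74 = 3430.7668 rpm, dir flips to +; running = +3430.7668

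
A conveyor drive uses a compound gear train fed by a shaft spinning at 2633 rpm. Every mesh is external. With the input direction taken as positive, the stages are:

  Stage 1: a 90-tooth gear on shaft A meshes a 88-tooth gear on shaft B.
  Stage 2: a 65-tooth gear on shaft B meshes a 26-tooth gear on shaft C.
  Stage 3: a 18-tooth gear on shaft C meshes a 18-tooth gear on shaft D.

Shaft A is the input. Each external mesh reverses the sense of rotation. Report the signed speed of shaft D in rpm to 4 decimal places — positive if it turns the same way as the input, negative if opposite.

Stage 1 [90T→88T]: ω = 2633.0000×90/88 = 2692.8409 rpm, dir flips to −; running = −2692.8409
Stage 2 [65T→26T]: ω = 2692.8409×65/26 = 6732.1023 rpm, dir flips to +; running = +6732.1023
Stage 3 [18T→18T]: ω = 6732.1023×18/18 = 6732.1023 rpm, dir flips to −; running = −6732.1023

-6732.1023 rpm (opposite to input, |ω| = 6732.1023 rpm)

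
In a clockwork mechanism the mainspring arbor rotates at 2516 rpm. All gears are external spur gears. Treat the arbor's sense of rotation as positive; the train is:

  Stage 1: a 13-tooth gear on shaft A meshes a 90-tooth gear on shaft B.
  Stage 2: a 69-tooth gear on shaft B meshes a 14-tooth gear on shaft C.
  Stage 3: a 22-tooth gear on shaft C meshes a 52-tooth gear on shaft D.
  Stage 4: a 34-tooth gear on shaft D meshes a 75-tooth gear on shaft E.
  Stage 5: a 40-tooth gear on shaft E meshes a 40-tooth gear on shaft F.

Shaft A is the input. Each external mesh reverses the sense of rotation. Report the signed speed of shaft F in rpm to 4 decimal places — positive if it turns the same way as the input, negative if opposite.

Stage 1 [13T→90T]: ω = 2516.0000×13/90 = 363.4222 rpm, dir flips to −; running = −363.4222
Stage 2 [69T→14T]: ω = 363.4222×69/14 = 1791.1524 rpm, dir flips to +; running = +1791.1524
Stage 3 [22T→52T]: ω = 1791.1524×22/52 = 757.7952 rpm, dir flips to −; running = −757.7952
Stage 4 [34T→75T]: ω = 757.7952×34/75 = 343.5338 rpm, dir flips to +; running = +343.5338
Stage 5 [40T→40T]: ω = 343.5338×40/40 = 343.5338 rpm, dir flips to −; running = −343.5338

-343.5338 rpm (opposite to input, |ω| = 343.5338 rpm)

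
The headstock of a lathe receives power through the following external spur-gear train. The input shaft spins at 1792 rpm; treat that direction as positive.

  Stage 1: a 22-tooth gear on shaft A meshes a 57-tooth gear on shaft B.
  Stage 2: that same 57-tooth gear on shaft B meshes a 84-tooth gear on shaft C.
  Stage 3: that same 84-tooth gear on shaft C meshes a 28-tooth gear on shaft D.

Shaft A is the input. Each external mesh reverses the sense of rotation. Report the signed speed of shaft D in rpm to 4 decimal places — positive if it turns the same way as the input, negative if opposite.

Stage 1 [22T→57T]: ω = 1792.0000×22/57 = 691.6491 rpm, dir flips to −; running = −691.6491
Stage 2 [57T→84T]: ω = 691.6491×57/84 = 469.3333 rpm, dir flips to +; running = +469.3333
Stage 3 [84T→28T]: ω = 469.3333×84/28 = 1408.0000 rpm, dir flips to −; running = −1408.0000

-1408.0000 rpm (opposite to input, |ω| = 1408.0000 rpm)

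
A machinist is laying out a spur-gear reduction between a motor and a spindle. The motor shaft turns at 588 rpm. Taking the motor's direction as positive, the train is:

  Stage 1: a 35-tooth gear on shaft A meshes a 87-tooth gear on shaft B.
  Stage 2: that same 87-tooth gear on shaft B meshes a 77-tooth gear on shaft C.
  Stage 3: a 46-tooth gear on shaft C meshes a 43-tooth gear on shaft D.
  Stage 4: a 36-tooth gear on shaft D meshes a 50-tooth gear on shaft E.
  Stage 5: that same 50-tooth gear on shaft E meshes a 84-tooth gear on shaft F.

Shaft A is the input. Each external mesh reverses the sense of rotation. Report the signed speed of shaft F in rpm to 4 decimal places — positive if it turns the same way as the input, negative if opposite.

-122.5370 rpm (opposite to input, |ω| = 122.5370 rpm)

Stage 1 [35T→87T]: ω = 588.0000×35/87 = 236.5517 rpm, dir flips to −; running = −236.5517
Stage 2 [87T→77T]: ω = 236.5517×87/77 = 267.2727 rpm, dir flips to +; running = +267.2727
Stage 3 [46T→43T]: ω = 267.2727×46/43 = 285.9197 rpm, dir flips to −; running = −285.9197
Stage 4 [36T→50T]: ω = 285.9197×36/50 = 205.8622 rpm, dir flips to +; running = +205.8622
Stage 5 [50T→84T]: ω = 205.8622×50/84 = 122.5370 rpm, dir flips to −; running = −122.5370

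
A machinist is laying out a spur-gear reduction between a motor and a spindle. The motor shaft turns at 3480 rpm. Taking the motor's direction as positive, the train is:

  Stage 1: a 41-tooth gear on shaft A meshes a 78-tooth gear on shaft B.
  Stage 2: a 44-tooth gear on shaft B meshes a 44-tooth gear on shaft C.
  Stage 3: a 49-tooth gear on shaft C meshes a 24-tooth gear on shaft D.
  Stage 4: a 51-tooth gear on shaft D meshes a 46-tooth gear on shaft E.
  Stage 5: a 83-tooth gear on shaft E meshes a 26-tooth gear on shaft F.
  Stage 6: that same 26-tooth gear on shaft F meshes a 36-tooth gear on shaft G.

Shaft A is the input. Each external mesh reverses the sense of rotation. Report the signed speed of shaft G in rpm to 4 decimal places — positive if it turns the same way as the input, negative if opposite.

+9546.4362 rpm (same as input, |ω| = 9546.4362 rpm)

Stage 1 [41T→78T]: ω = 3480.0000×41/78 = 1829.2308 rpm, dir flips to −; running = −1829.2308
Stage 2 [44T→44T]: ω = 1829.2308×44/44 = 1829.2308 rpm, dir flips to +; running = +1829.2308
Stage 3 [49T→24T]: ω = 1829.2308×49/24 = 3734.6795 rpm, dir flips to −; running = −3734.6795
Stage 4 [51T→46T]: ω = 3734.6795×51/46 = 4140.6229 rpm, dir flips to +; running = +4140.6229
Stage 5 [83T→26T]: ω = 4140.6229×83/26 = 13218.1424 rpm, dir flips to −; running = −13218.1424
Stage 6 [26T→36T]: ω = 13218.1424×26/36 = 9546.4362 rpm, dir flips to +; running = +9546.4362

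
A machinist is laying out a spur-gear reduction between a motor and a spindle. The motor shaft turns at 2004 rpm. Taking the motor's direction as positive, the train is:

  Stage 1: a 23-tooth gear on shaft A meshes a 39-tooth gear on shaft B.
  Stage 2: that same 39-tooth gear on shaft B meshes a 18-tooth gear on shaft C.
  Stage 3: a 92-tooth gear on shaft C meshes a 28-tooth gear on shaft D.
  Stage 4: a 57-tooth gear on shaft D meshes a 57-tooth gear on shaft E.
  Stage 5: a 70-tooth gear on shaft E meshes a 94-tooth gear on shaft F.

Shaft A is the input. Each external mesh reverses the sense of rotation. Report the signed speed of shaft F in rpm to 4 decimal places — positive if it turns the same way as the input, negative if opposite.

Stage 1 [23T→39T]: ω = 2004.0000×23/39 = 1181.8462 rpm, dir flips to −; running = −1181.8462
Stage 2 [39T→18T]: ω = 1181.8462×39/18 = 2560.6667 rpm, dir flips to +; running = +2560.6667
Stage 3 [92T→28T]: ω = 2560.6667×92/28 = 8413.6190 rpm, dir flips to −; running = −8413.6190
Stage 4 [57T→57T]: ω = 8413.6190×57/57 = 8413.6190 rpm, dir flips to +; running = +8413.6190
Stage 5 [70T→94T]: ω = 8413.6190×70/94 = 6265.4610 rpm, dir flips to −; running = −6265.4610

-6265.4610 rpm (opposite to input, |ω| = 6265.4610 rpm)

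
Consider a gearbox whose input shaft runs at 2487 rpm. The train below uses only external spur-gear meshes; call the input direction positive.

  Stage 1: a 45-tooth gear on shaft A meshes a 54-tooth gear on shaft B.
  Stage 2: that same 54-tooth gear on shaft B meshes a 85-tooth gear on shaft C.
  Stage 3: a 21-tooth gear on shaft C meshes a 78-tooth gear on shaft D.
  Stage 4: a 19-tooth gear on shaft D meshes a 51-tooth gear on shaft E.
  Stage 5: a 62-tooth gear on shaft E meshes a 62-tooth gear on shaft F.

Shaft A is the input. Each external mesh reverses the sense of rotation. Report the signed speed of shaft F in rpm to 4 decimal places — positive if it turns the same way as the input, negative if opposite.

-132.0619 rpm (opposite to input, |ω| = 132.0619 rpm)

Stage 1 [45T→54T]: ω = 2487.0000×45/54 = 2072.5000 rpm, dir flips to −; running = −2072.5000
Stage 2 [54T→85T]: ω = 2072.5000×54/85 = 1316.6471 rpm, dir flips to +; running = +1316.6471
Stage 3 [21T→78T]: ω = 1316.6471×21/78 = 354.4819 rpm, dir flips to −; running = −354.4819
Stage 4 [19T→51T]: ω = 354.4819×19/51 = 132.0619 rpm, dir flips to +; running = +132.0619
Stage 5 [62T→62T]: ω = 132.0619×62/62 = 132.0619 rpm, dir flips to −; running = −132.0619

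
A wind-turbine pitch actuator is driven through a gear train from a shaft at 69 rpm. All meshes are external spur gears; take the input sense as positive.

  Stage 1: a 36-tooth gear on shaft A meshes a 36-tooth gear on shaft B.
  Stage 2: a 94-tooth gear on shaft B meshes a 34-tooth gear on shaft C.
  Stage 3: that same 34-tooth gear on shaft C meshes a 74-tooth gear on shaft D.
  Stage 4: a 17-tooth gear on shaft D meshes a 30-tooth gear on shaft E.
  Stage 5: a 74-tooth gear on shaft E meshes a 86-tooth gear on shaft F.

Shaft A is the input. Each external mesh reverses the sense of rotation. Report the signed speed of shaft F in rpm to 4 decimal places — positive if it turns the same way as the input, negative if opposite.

-42.7372 rpm (opposite to input, |ω| = 42.7372 rpm)

Stage 1 [36T→36T]: ω = 69.0000×36/36 = 69.0000 rpm, dir flips to −; running = −69.0000
Stage 2 [94T→34T]: ω = 69.0000×94/34 = 190.7647 rpm, dir flips to +; running = +190.7647
Stage 3 [34T→74T]: ω = 190.7647×34/74 = 87.6486 rpm, dir flips to −; running = −87.6486
Stage 4 [17T→30T]: ω = 87.6486×17/30 = 49.6676 rpm, dir flips to +; running = +49.6676
Stage 5 [74T→86T]: ω = 49.6676×74/86 = 42.7372 rpm, dir flips to −; running = −42.7372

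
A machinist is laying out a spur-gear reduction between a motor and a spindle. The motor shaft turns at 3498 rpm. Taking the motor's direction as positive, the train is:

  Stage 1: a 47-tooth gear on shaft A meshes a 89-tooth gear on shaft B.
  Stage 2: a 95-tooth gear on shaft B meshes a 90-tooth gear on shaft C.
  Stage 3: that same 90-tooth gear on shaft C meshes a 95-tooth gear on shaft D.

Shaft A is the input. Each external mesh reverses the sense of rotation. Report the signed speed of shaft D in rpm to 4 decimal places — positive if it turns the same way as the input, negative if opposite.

-1847.2584 rpm (opposite to input, |ω| = 1847.2584 rpm)

Stage 1 [47T→89T]: ω = 3498.0000×47/89 = 1847.2584 rpm, dir flips to −; running = −1847.2584
Stage 2 [95T→90T]: ω = 1847.2584×95/90 = 1949.8839 rpm, dir flips to +; running = +1949.8839
Stage 3 [90T→95T]: ω = 1949.8839×90/95 = 1847.2584 rpm, dir flips to −; running = −1847.2584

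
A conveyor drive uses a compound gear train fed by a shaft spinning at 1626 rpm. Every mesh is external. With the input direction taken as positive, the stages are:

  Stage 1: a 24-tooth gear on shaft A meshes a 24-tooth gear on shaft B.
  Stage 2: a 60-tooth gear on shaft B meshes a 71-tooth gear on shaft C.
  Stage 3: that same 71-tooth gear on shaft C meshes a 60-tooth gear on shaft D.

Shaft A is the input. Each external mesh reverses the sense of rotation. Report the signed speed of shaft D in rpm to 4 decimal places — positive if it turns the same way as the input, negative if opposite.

Stage 1 [24T→24T]: ω = 1626.0000×24/24 = 1626.0000 rpm, dir flips to −; running = −1626.0000
Stage 2 [60T→71T]: ω = 1626.0000×60/71 = 1374.0845 rpm, dir flips to +; running = +1374.0845
Stage 3 [71T→60T]: ω = 1374.0845×71/60 = 1626.0000 rpm, dir flips to −; running = −1626.0000

-1626.0000 rpm (opposite to input, |ω| = 1626.0000 rpm)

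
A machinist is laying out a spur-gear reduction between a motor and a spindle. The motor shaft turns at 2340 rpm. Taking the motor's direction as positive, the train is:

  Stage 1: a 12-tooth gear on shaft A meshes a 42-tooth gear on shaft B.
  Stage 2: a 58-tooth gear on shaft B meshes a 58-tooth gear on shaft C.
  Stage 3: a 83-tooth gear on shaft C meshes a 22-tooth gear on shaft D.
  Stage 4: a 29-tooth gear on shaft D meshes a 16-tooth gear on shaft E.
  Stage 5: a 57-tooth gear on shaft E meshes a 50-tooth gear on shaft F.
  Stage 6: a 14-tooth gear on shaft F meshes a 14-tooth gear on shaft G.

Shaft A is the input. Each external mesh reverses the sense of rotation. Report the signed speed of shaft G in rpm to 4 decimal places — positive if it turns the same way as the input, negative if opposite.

+5211.7802 rpm (same as input, |ω| = 5211.7802 rpm)

Stage 1 [12T→42T]: ω = 2340.0000×12/42 = 668.5714 rpm, dir flips to −; running = −668.5714
Stage 2 [58T→58T]: ω = 668.5714×58/58 = 668.5714 rpm, dir flips to +; running = +668.5714
Stage 3 [83T→22T]: ω = 668.5714×83/22 = 2522.3377 rpm, dir flips to −; running = −2522.3377
Stage 4 [29T→16T]: ω = 2522.3377×29/16 = 4571.7370 rpm, dir flips to +; running = +4571.7370
Stage 5 [57T→50T]: ω = 4571.7370×57/50 = 5211.7802 rpm, dir flips to −; running = −5211.7802
Stage 6 [14T→14T]: ω = 5211.7802×14/14 = 5211.7802 rpm, dir flips to +; running = +5211.7802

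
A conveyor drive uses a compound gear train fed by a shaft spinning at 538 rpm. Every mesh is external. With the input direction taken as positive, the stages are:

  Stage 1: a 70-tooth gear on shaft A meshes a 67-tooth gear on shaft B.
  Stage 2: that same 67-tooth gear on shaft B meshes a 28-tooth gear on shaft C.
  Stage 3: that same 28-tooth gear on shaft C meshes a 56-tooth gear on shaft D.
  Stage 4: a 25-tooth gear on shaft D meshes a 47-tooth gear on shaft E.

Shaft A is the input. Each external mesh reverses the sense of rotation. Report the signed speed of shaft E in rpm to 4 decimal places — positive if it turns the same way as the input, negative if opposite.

+357.7128 rpm (same as input, |ω| = 357.7128 rpm)

Stage 1 [70T→67T]: ω = 538.0000×70/67 = 562.0896 rpm, dir flips to −; running = −562.0896
Stage 2 [67T→28T]: ω = 562.0896×67/28 = 1345.0000 rpm, dir flips to +; running = +1345.0000
Stage 3 [28T→56T]: ω = 1345.0000×28/56 = 672.5000 rpm, dir flips to −; running = −672.5000
Stage 4 [25T→47T]: ω = 672.5000×25/47 = 357.7128 rpm, dir flips to +; running = +357.7128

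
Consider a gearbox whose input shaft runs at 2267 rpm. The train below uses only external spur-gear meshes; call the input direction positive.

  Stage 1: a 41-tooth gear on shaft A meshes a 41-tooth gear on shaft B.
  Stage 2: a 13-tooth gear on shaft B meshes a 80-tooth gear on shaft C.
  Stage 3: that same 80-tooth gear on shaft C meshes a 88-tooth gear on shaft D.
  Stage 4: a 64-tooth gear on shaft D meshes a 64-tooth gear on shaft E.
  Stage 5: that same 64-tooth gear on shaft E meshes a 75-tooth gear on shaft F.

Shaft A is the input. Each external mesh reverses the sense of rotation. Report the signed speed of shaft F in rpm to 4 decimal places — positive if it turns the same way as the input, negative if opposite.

Stage 1 [41T→41T]: ω = 2267.0000×41/41 = 2267.0000 rpm, dir flips to −; running = −2267.0000
Stage 2 [13T→80T]: ω = 2267.0000×13/80 = 368.3875 rpm, dir flips to +; running = +368.3875
Stage 3 [80T→88T]: ω = 368.3875×80/88 = 334.8977 rpm, dir flips to −; running = −334.8977
Stage 4 [64T→64T]: ω = 334.8977×64/64 = 334.8977 rpm, dir flips to +; running = +334.8977
Stage 5 [64T→75T]: ω = 334.8977×64/75 = 285.7794 rpm, dir flips to −; running = −285.7794

-285.7794 rpm (opposite to input, |ω| = 285.7794 rpm)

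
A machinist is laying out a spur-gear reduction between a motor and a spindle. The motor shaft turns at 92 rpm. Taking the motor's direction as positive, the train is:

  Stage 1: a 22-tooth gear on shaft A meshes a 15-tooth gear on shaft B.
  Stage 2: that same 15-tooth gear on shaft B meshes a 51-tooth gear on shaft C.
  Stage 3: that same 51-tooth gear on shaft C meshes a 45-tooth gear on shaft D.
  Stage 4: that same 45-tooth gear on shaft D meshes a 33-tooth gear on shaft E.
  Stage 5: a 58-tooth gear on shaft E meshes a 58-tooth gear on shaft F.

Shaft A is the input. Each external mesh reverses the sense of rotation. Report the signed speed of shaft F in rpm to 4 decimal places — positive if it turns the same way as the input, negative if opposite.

-61.3333 rpm (opposite to input, |ω| = 61.3333 rpm)

Stage 1 [22T→15T]: ω = 92.0000×22/15 = 134.9333 rpm, dir flips to −; running = −134.9333
Stage 2 [15T→51T]: ω = 134.9333×15/51 = 39.6863 rpm, dir flips to +; running = +39.6863
Stage 3 [51T→45T]: ω = 39.6863×51/45 = 44.9778 rpm, dir flips to −; running = −44.9778
Stage 4 [45T→33T]: ω = 44.9778×45/33 = 61.3333 rpm, dir flips to +; running = +61.3333
Stage 5 [58T→58T]: ω = 61.3333×58/58 = 61.3333 rpm, dir flips to −; running = −61.3333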